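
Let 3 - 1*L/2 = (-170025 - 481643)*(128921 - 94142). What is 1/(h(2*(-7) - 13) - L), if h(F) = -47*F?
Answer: -1/45328721481 ≈ -2.2061e-11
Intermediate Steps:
L = 45328722750 (L = 6 - 2*(-170025 - 481643)*(128921 - 94142) = 6 - (-1303336)*34779 = 6 - 2*(-22664361372) = 6 + 45328722744 = 45328722750)
1/(h(2*(-7) - 13) - L) = 1/(-47*(2*(-7) - 13) - 1*45328722750) = 1/(-47*(-14 - 13) - 45328722750) = 1/(-47*(-27) - 45328722750) = 1/(1269 - 45328722750) = 1/(-45328721481) = -1/45328721481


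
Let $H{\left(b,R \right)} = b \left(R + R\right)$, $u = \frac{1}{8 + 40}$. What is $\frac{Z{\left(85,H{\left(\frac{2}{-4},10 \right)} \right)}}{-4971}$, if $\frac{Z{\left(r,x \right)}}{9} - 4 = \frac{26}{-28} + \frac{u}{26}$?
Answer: $- \frac{26839}{4825184} \approx -0.0055623$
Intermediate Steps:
$u = \frac{1}{48} \approx 0.020833$
$H{\left(b,R \right)} = 2 R b$ ($H{\left(b,R \right)} = b 2 R = 2 R b$)
$Z{\left(r,x \right)} = \frac{80517}{2912}$ ($Z{\left(r,x \right)} = 36 + 9 \left(\frac{26}{-28} + \frac{1}{48 \cdot 26}\right) = 36 + 9 \left(26 \left(- \frac{1}{28}\right) + \frac{1}{48} \cdot \frac{1}{26}\right) = 36 + 9 \left(- \frac{13}{14} + \frac{1}{1248}\right) = 36 + 9 \left(- \frac{8105}{8736}\right) = 36 - \frac{24315}{2912} = \frac{80517}{2912}$)
$\frac{Z{\left(85,H{\left(\frac{2}{-4},10 \right)} \right)}}{-4971} = \frac{80517}{2912 \left(-4971\right)} = \frac{80517}{2912} \left(- \frac{1}{4971}\right) = - \frac{26839}{4825184}$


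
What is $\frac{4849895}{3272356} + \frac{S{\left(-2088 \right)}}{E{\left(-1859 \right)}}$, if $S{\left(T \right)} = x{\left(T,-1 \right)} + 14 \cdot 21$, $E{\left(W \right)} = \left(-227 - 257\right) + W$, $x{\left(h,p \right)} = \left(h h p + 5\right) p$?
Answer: $- \frac{14256216843763}{7667130108} \approx -1859.4$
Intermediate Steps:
$x{\left(h,p \right)} = p \left(5 + p h^{2}\right)$ ($x{\left(h,p \right)} = \left(h^{2} p + 5\right) p = \left(p h^{2} + 5\right) p = \left(5 + p h^{2}\right) p = p \left(5 + p h^{2}\right)$)
$E{\left(W \right)} = -484 + W$
$S{\left(T \right)} = 289 + T^{2}$ ($S{\left(T \right)} = - (5 - T^{2}) + 14 \cdot 21 = \left(-5 + T^{2}\right) + 294 = 289 + T^{2}$)
$\frac{4849895}{3272356} + \frac{S{\left(-2088 \right)}}{E{\left(-1859 \right)}} = \frac{4849895}{3272356} + \frac{289 + \left(-2088\right)^{2}}{-484 - 1859} = 4849895 \cdot \frac{1}{3272356} + \frac{289 + 4359744}{-2343} = \frac{4849895}{3272356} + 4360033 \left(- \frac{1}{2343}\right) = \frac{4849895}{3272356} - \frac{4360033}{2343} = - \frac{14256216843763}{7667130108}$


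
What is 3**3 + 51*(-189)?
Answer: -9612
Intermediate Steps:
3**3 + 51*(-189) = 27 - 9639 = -9612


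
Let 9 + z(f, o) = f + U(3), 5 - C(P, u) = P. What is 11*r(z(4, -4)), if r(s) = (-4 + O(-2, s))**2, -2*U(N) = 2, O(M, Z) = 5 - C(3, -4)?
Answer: 11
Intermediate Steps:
C(P, u) = 5 - P
O(M, Z) = 3 (O(M, Z) = 5 - (5 - 1*3) = 5 - (5 - 3) = 5 - 1*2 = 5 - 2 = 3)
U(N) = -1 (U(N) = -1/2*2 = -1)
z(f, o) = -10 + f (z(f, o) = -9 + (f - 1) = -9 + (-1 + f) = -10 + f)
r(s) = 1 (r(s) = (-4 + 3)**2 = (-1)**2 = 1)
11*r(z(4, -4)) = 11*1 = 11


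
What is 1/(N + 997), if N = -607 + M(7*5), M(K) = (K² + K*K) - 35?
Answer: 1/2805 ≈ 0.00035651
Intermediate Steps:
M(K) = -35 + 2*K² (M(K) = (K² + K²) - 35 = 2*K² - 35 = -35 + 2*K²)
N = 1808 (N = -607 + (-35 + 2*(7*5)²) = -607 + (-35 + 2*35²) = -607 + (-35 + 2*1225) = -607 + (-35 + 2450) = -607 + 2415 = 1808)
1/(N + 997) = 1/(1808 + 997) = 1/2805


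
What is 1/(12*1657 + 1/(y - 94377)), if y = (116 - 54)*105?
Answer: 87867/1747147427 ≈ 5.0292e-5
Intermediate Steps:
y = 6510 (y = 62*105 = 6510)
1/(12*1657 + 1/(y - 94377)) = 1/(12*1657 + 1/(6510 - 94377)) = 1/(19884 + 1/(-87867)) = 1/(19884 - 1/87867) = 1/(1747147427/87867) = 87867/1747147427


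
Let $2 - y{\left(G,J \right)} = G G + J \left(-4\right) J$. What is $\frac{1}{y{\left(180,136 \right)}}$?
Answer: $\frac{1}{41586} \approx 2.4047 \cdot 10^{-5}$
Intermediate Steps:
$y{\left(G,J \right)} = 2 - G^{2} + 4 J^{2}$ ($y{\left(G,J \right)} = 2 - \left(G G + J \left(-4\right) J\right) = 2 - \left(G^{2} + - 4 J J\right) = 2 - \left(G^{2} - 4 J^{2}\right) = 2 - G^{2} + 4 J^{2}$)
$\frac{1}{y{\left(180,136 \right)}} = \frac{1}{2 - 180^{2} + 4 \cdot 136^{2}} = \frac{1}{2 - 32400 + 4 \cdot 18496} = \frac{1}{2 - 32400 + 73984} = \frac{1}{41586}$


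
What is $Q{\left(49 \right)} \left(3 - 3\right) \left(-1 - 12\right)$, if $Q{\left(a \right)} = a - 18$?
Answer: $0$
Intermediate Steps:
$Q{\left(a \right)} = -18 + a$ ($Q{\left(a \right)} = a - 18 = -18 + a$)
$Q{\left(49 \right)} \left(3 - 3\right) \left(-1 - 12\right) = \left(-18 + 49\right) \left(3 - 3\right) \left(-1 - 12\right) = 31 \cdot 0 \left(-1 - 12\right) = 31 \cdot 0 \left(-13\right) = 31 \cdot 0 = 0$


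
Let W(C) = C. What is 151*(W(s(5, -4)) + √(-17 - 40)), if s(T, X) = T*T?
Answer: 3775 + 151*I*√57 ≈ 3775.0 + 1140.0*I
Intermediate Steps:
s(T, X) = T²
151*(W(s(5, -4)) + √(-17 - 40)) = 151*(5² + √(-17 - 40)) = 151*(25 + √(-57)) = 151*(25 + I*√57) = 3775 + 151*I*√57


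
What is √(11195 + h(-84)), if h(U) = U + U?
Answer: √11027 ≈ 105.01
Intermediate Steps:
h(U) = 2*U
√(11195 + h(-84)) = √(11195 + 2*(-84)) = √(11195 - 168) = √11027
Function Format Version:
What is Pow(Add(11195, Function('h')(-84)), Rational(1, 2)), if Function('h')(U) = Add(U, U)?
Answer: Pow(11027, Rational(1, 2)) ≈ 105.01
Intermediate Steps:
Function('h')(U) = Mul(2, U)
Pow(Add(11195, Function('h')(-84)), Rational(1, 2)) = Pow(Add(11195, Mul(2, -84)), Rational(1, 2)) = Pow(Add(11195, -168), Rational(1, 2)) = Pow(11027, Rational(1, 2))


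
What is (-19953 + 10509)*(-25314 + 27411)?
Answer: -19804068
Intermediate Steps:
(-19953 + 10509)*(-25314 + 27411) = -9444*2097 = -19804068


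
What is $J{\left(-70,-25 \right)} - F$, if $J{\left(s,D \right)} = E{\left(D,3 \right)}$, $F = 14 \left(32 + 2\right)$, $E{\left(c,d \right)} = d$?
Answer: $-473$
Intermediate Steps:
$F = 476$ ($F = 14 \cdot 34 = 476$)
$J{\left(s,D \right)} = 3$
$J{\left(-70,-25 \right)} - F = 3 - 476 = -473$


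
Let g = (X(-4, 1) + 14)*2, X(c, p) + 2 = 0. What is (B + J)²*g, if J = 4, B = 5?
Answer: 1944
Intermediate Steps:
X(c, p) = -2 (X(c, p) = -2 + 0 = -2)
g = 24 (g = (-2 + 14)*2 = 12*2 = 24)
(B + J)²*g = (5 + 4)²*24 = 9²*24 = 81*24 = 1944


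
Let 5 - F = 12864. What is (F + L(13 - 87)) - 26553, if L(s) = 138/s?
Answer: -1458313/37 ≈ -39414.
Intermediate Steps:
F = -12859 (F = 5 - 1*12864 = 5 - 12864 = -12859)
(F + L(13 - 87)) - 26553 = (-12859 + 138/(13 - 87)) - 26553 = (-12859 + 138/(-74)) - 26553 = (-12859 + 138*(-1/74)) - 26553 = (-12859 - 69/37) - 26553 = -475852/37 - 26553 = -1458313/37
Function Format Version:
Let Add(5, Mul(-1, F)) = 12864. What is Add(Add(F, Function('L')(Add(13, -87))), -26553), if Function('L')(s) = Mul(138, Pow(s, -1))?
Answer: Rational(-1458313, 37) ≈ -39414.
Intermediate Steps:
F = -12859 (F = Add(5, Mul(-1, 12864)) = Add(5, -12864) = -12859)
Add(Add(F, Function('L')(Add(13, -87))), -26553) = Add(Add(-12859, Mul(138, Pow(Add(13, -87), -1))), -26553) = Add(Add(-12859, Mul(138, Pow(-74, -1))), -26553) = Add(Add(-12859, Mul(138, Rational(-1, 74))), -26553) = Add(Add(-12859, Rational(-69, 37)), -26553) = Add(Rational(-475852, 37), -26553) = Rational(-1458313, 37)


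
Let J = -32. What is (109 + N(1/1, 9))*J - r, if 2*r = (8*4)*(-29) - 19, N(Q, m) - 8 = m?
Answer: -7117/2 ≈ -3558.5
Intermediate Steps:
N(Q, m) = 8 + m
r = -947/2 (r = ((8*4)*(-29) - 19)/2 = (32*(-29) - 19)/2 = (-928 - 19)/2 = (½)*(-947) = -947/2 ≈ -473.50)
(109 + N(1/1, 9))*J - r = (109 + (8 + 9))*(-32) - 1*(-947/2) = (109 + 17)*(-32) + 947/2 = 126*(-32) + 947/2 = -4032 + 947/2 = -7117/2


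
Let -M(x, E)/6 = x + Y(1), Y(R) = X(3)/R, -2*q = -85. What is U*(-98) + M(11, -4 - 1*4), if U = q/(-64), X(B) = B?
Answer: -1211/64 ≈ -18.922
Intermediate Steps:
q = 85/2 (q = -½*(-85) = 85/2 ≈ 42.500)
Y(R) = 3/R
M(x, E) = -18 - 6*x (M(x, E) = -6*(x + 3/1) = -6*(x + 3*1) = -6*(x + 3) = -6*(3 + x) = -18 - 6*x)
U = -85/128 (U = (85/2)/(-64) = (85/2)*(-1/64) = -85/128 ≈ -0.66406)
U*(-98) + M(11, -4 - 1*4) = -85/128*(-98) + (-18 - 6*11) = 4165/64 + (-18 - 66) = 4165/64 - 84 = -1211/64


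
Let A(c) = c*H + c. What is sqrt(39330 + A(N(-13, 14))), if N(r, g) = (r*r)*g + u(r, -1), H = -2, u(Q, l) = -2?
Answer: sqrt(36966) ≈ 192.27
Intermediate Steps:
N(r, g) = -2 + g*r**2 (N(r, g) = (r*r)*g - 2 = r**2*g - 2 = g*r**2 - 2 = -2 + g*r**2)
A(c) = -c (A(c) = c*(-2) + c = -2*c + c = -c)
sqrt(39330 + A(N(-13, 14))) = sqrt(39330 - (-2 + 14*(-13)**2)) = sqrt(39330 - (-2 + 14*169)) = sqrt(39330 - (-2 + 2366)) = sqrt(39330 - 1*2364) = sqrt(39330 - 2364) = sqrt(36966)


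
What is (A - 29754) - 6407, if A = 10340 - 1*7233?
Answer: -33054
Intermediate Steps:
A = 3107 (A = 10340 - 7233 = 3107)
(A - 29754) - 6407 = (3107 - 29754) - 6407 = -26647 - 6407 = -33054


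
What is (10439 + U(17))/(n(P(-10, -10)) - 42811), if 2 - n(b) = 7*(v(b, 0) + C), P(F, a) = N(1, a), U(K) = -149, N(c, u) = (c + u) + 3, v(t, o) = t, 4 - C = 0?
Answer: -686/2853 ≈ -0.24045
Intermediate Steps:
C = 4 (C = 4 - 1*0 = 4 + 0 = 4)
N(c, u) = 3 + c + u
P(F, a) = 4 + a (P(F, a) = 3 + 1 + a = 4 + a)
n(b) = -26 - 7*b (n(b) = 2 - 7*(b + 4) = 2 - 7*(4 + b) = 2 - (28 + 7*b) = 2 + (-28 - 7*b) = -26 - 7*b)
(10439 + U(17))/(n(P(-10, -10)) - 42811) = (10439 - 149)/((-26 - 7*(4 - 10)) - 42811) = 10290/((-26 - 7*(-6)) - 42811) = 10290/((-26 + 42) - 42811) = 10290/(16 - 42811) = 10290/(-42795) = 10290*(-1/42795) = -686/2853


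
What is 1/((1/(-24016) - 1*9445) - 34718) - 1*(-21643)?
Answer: 22954968530571/1060618609 ≈ 21643.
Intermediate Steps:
1/((1/(-24016) - 1*9445) - 34718) - 1*(-21643) = 1/((-1/24016 - 9445) - 34718) + 21643 = 1/(-226831121/24016 - 34718) + 21643 = 1/(-1060618609/24016) + 21643 = -24016/1060618609 + 21643 = 22954968530571/1060618609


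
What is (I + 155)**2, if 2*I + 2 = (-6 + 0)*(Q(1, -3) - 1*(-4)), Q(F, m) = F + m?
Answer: 21904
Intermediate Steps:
I = -7 (I = -1 + ((-6 + 0)*((1 - 3) - 1*(-4)))/2 = -1 + (-6*(-2 + 4))/2 = -1 + (-6*2)/2 = -1 + (1/2)*(-12) = -1 - 6 = -7)
(I + 155)**2 = (-7 + 155)**2 = 148**2 = 21904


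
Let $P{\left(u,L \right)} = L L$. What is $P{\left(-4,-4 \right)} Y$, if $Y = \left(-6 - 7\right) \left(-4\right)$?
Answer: $832$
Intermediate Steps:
$P{\left(u,L \right)} = L^{2}$
$Y = 52$ ($Y = \left(-13\right) \left(-4\right) = 52$)
$P{\left(-4,-4 \right)} Y = \left(-4\right)^{2} \cdot 52 = 16 \cdot 52 = 832$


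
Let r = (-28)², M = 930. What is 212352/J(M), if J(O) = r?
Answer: 1896/7 ≈ 270.86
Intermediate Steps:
r = 784
J(O) = 784
212352/J(M) = 212352/784 = 212352*(1/784) = 1896/7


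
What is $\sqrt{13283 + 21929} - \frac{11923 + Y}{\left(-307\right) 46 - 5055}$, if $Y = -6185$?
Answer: $\frac{38}{127} + 2 \sqrt{8803} \approx 187.95$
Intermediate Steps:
$\sqrt{13283 + 21929} - \frac{11923 + Y}{\left(-307\right) 46 - 5055} = \sqrt{13283 + 21929} - \frac{11923 - 6185}{\left(-307\right) 46 - 5055} = \sqrt{35212} - \frac{5738}{-14122 - 5055} = 2 \sqrt{8803} - \frac{5738}{-19177} = 2 \sqrt{8803} - 5738 \left(- \frac{1}{19177}\right) = 2 \sqrt{8803} - - \frac{38}{127} = 2 \sqrt{8803} + \frac{38}{127} = \frac{38}{127} + 2 \sqrt{8803}$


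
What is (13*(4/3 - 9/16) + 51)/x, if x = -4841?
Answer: -2929/232368 ≈ -0.012605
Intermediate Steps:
(13*(4/3 - 9/16) + 51)/x = (13*(4/3 - 9/16) + 51)/(-4841) = (13*(4*(1/3) - 9*1/16) + 51)*(-1/4841) = (13*(4/3 - 9/16) + 51)*(-1/4841) = (13*(37/48) + 51)*(-1/4841) = (481/48 + 51)*(-1/4841) = (2929/48)*(-1/4841) = -2929/232368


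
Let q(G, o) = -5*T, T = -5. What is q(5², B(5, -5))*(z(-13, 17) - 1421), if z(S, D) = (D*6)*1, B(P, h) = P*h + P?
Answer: -32975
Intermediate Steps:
B(P, h) = P + P*h
q(G, o) = 25 (q(G, o) = -5*(-5) = 25)
z(S, D) = 6*D (z(S, D) = (6*D)*1 = 6*D)
q(5², B(5, -5))*(z(-13, 17) - 1421) = 25*(6*17 - 1421) = 25*(102 - 1421) = 25*(-1319) = -32975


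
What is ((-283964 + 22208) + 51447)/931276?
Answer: -210309/931276 ≈ -0.22583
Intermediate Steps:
((-283964 + 22208) + 51447)/931276 = (-261756 + 51447)*(1/931276) = -210309*1/931276 = -210309/931276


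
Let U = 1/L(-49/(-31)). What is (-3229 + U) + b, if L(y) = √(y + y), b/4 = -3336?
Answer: -16573 + √62/14 ≈ -16572.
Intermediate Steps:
b = -13344 (b = 4*(-3336) = -13344)
L(y) = √2*√y (L(y) = √(2*y) = √2*√y)
U = √62/14 (U = 1/(√2*√(-49/(-31))) = 1/(√2*√(-49*(-1/31))) = 1/(√2*√(49/31)) = 1/(√2*(7*√31/31)) = 1/(7*√62/31) = √62/14 ≈ 0.56243)
(-3229 + U) + b = (-3229 + √62/14) - 13344 = -16573 + √62/14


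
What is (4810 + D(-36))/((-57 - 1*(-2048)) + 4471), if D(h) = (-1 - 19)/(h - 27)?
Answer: 151525/203553 ≈ 0.74440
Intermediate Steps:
D(h) = -20/(-27 + h)
(4810 + D(-36))/((-57 - 1*(-2048)) + 4471) = (4810 - 20/(-27 - 36))/((-57 - 1*(-2048)) + 4471) = (4810 - 20/(-63))/((-57 + 2048) + 4471) = (4810 - 20*(-1/63))/(1991 + 4471) = (4810 + 20/63)/6462 = (303050/63)*(1/6462) = 151525/203553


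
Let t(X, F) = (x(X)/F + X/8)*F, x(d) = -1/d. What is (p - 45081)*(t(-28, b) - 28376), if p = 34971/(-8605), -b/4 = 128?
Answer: 72194040760644/60235 ≈ 1.1985e+9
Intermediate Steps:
b = -512 (b = -4*128 = -512)
p = -34971/8605 (p = 34971*(-1/8605) = -34971/8605 ≈ -4.0640)
t(X, F) = F*(X/8 - 1/(F*X)) (t(X, F) = ((-1/X)/F + X/8)*F = (-1/(F*X) + X*(⅛))*F = (-1/(F*X) + X/8)*F = (X/8 - 1/(F*X))*F = F*(X/8 - 1/(F*X)))
(p - 45081)*(t(-28, b) - 28376) = (-34971/8605 - 45081)*((-1/(-28) + (⅛)*(-512)*(-28)) - 28376) = -387956976*((-1*(-1/28) + 1792) - 28376)/8605 = -387956976*((1/28 + 1792) - 28376)/8605 = -387956976*(50177/28 - 28376)/8605 = -387956976/8605*(-744351/28) = 72194040760644/60235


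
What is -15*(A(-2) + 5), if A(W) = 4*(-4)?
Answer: 165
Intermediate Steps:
A(W) = -16
-15*(A(-2) + 5) = -15*(-16 + 5) = -15*(-11) = 165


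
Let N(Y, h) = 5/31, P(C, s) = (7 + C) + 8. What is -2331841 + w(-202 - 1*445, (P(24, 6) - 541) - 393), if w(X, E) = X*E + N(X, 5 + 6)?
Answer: -54336051/31 ≈ -1.7528e+6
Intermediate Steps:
P(C, s) = 15 + C
N(Y, h) = 5/31 (N(Y, h) = 5*(1/31) = 5/31)
w(X, E) = 5/31 + E*X (w(X, E) = X*E + 5/31 = E*X + 5/31 = 5/31 + E*X)
-2331841 + w(-202 - 1*445, (P(24, 6) - 541) - 393) = -2331841 + (5/31 + (((15 + 24) - 541) - 393)*(-202 - 1*445)) = -2331841 + (5/31 + ((39 - 541) - 393)*(-202 - 445)) = -2331841 + (5/31 + (-502 - 393)*(-647)) = -2331841 + (5/31 - 895*(-647)) = -2331841 + (5/31 + 579065) = -2331841 + 17951020/31 = -54336051/31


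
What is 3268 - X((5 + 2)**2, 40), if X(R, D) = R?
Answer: 3219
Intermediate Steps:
3268 - X((5 + 2)**2, 40) = 3268 - (5 + 2)**2 = 3268 - 1*7**2 = 3268 - 1*49 = 3268 - 49 = 3219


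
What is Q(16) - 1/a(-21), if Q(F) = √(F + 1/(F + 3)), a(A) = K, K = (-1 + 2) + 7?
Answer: -⅛ + √5795/19 ≈ 3.8816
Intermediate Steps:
K = 8 (K = 1 + 7 = 8)
a(A) = 8
Q(F) = √(F + 1/(3 + F))
Q(16) - 1/a(-21) = √((1 + 16*(3 + 16))/(3 + 16)) - 1/8 = √((1 + 16*19)/19) - 1*⅛ = √((1 + 304)/19) - ⅛ = √((1/19)*305) - ⅛ = √(305/19) - ⅛ = √5795/19 - ⅛ = -⅛ + √5795/19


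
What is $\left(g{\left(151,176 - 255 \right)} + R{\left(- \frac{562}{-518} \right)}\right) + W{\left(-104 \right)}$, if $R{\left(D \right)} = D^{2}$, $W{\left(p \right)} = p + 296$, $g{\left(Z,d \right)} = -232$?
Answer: $- \frac{2604279}{67081} \approx -38.823$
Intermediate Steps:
$W{\left(p \right)} = 296 + p$
$\left(g{\left(151,176 - 255 \right)} + R{\left(- \frac{562}{-518} \right)}\right) + W{\left(-104 \right)} = \left(-232 + \left(- \frac{562}{-518}\right)^{2}\right) + \left(296 - 104\right) = \left(-232 + \left(\left(-562\right) \left(- \frac{1}{518}\right)\right)^{2}\right) + 192 = \left(-232 + \left(\frac{281}{259}\right)^{2}\right) + 192 = \left(-232 + \frac{78961}{67081}\right) + 192 = - \frac{15483831}{67081} + 192 = - \frac{2604279}{67081}$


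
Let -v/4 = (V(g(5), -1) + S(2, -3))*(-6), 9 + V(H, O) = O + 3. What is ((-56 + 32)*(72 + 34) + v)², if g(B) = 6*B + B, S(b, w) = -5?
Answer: 8020224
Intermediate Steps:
g(B) = 7*B
V(H, O) = -6 + O (V(H, O) = -9 + (O + 3) = -9 + (3 + O) = -6 + O)
v = -288 (v = -4*((-6 - 1) - 5)*(-6) = -4*(-7 - 5)*(-6) = -(-48)*(-6) = -4*72 = -288)
((-56 + 32)*(72 + 34) + v)² = ((-56 + 32)*(72 + 34) - 288)² = (-24*106 - 288)² = (-2544 - 288)² = (-2832)² = 8020224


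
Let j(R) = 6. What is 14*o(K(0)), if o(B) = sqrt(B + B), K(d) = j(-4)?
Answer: 28*sqrt(3) ≈ 48.497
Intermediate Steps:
K(d) = 6
o(B) = sqrt(2)*sqrt(B) (o(B) = sqrt(2*B) = sqrt(2)*sqrt(B))
14*o(K(0)) = 14*(sqrt(2)*sqrt(6)) = 14*(2*sqrt(3)) = 28*sqrt(3)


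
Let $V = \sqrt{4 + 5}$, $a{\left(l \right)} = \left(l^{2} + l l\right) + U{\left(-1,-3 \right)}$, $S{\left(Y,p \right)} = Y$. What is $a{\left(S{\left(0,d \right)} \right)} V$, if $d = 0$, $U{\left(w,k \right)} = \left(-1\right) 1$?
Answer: $-3$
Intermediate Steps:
$U{\left(w,k \right)} = -1$
$a{\left(l \right)} = -1 + 2 l^{2}$ ($a{\left(l \right)} = \left(l^{2} + l l\right) - 1 = \left(l^{2} + l^{2}\right) - 1 = 2 l^{2} - 1 = -1 + 2 l^{2}$)
$V = 3$ ($V = \sqrt{9} = 3$)
$a{\left(S{\left(0,d \right)} \right)} V = \left(-1 + 2 \cdot 0^{2}\right) 3 = \left(-1 + 2 \cdot 0\right) 3 = \left(-1 + 0\right) 3 = \left(-1\right) 3 = -3$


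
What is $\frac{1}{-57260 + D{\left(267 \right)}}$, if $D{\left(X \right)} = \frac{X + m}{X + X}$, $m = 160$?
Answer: $- \frac{534}{30576413} \approx -1.7464 \cdot 10^{-5}$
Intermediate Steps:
$D{\left(X \right)} = \frac{160 + X}{2 X}$ ($D{\left(X \right)} = \frac{X + 160}{X + X} = \frac{160 + X}{2 X}$)
$\frac{1}{-57260 + D{\left(267 \right)}} = \frac{1}{-57260 + \frac{160 + 267}{2 \cdot 267}} = \frac{1}{-57260 + \frac{1}{2} \cdot \frac{1}{267} \cdot 427} = \frac{1}{-57260 + \frac{427}{534}} = \frac{1}{- \frac{30576413}{534}} = - \frac{534}{30576413}$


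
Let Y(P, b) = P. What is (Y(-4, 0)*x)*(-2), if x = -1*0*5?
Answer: 0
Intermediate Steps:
x = 0 (x = 0*5 = 0)
(Y(-4, 0)*x)*(-2) = -4*0*(-2) = 0*(-2) = 0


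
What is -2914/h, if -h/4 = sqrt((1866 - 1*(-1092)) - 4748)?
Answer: -1457*I*sqrt(1790)/3580 ≈ -17.219*I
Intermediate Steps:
h = -4*I*sqrt(1790) (h = -4*sqrt((1866 - 1*(-1092)) - 4748) = -4*sqrt((1866 + 1092) - 4748) = -4*sqrt(2958 - 4748) = -4*I*sqrt(1790) ≈ -169.23*I)
-2914/h = -2914*I*sqrt(1790)/7160 = -1457*I*sqrt(1790)/3580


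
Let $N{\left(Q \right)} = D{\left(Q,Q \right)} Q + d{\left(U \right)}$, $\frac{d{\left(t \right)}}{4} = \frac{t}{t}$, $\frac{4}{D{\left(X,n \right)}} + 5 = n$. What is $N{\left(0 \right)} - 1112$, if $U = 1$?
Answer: $-1108$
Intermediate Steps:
$D{\left(X,n \right)} = \frac{4}{-5 + n}$
$d{\left(t \right)} = 4$ ($d{\left(t \right)} = 4 \frac{t}{t} = 4 \cdot 1 = 4$)
$N{\left(Q \right)} = 4 + \frac{4 Q}{-5 + Q}$ ($N{\left(Q \right)} = \frac{4}{-5 + Q} Q + 4 = \frac{4 Q}{-5 + Q} + 4 = 4 + \frac{4 Q}{-5 + Q}$)
$N{\left(0 \right)} - 1112 = \frac{4 \left(-5 + 2 \cdot 0\right)}{-5 + 0} - 1112 = \frac{4 \left(-5 + 0\right)}{-5} - 1112 = 4 \left(- \frac{1}{5}\right) \left(-5\right) - 1112 = 4 - 1112 = -1108$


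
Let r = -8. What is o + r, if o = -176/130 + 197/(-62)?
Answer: -50501/4030 ≈ -12.531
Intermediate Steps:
o = -18261/4030 (o = -176*1/130 + 197*(-1/62) = -88/65 - 197/62 = -18261/4030 ≈ -4.5313)
o + r = -18261/4030 - 8 = -50501/4030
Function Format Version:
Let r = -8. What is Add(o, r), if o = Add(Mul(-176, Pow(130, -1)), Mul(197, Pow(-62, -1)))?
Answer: Rational(-50501, 4030) ≈ -12.531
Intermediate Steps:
o = Rational(-18261, 4030) (o = Add(Mul(-176, Rational(1, 130)), Mul(197, Rational(-1, 62))) = Add(Rational(-88, 65), Rational(-197, 62)) = Rational(-18261, 4030) ≈ -4.5313)
Add(o, r) = Add(Rational(-18261, 4030), -8) = Rational(-50501, 4030)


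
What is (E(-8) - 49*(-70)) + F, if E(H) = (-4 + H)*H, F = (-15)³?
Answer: 151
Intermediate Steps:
F = -3375
E(H) = H*(-4 + H)
(E(-8) - 49*(-70)) + F = (-8*(-4 - 8) - 49*(-70)) - 3375 = (-8*(-12) + 3430) - 3375 = (96 + 3430) - 3375 = 3526 - 3375 = 151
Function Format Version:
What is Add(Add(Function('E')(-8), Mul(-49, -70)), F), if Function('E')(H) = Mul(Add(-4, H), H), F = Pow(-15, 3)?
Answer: 151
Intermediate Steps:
F = -3375
Function('E')(H) = Mul(H, Add(-4, H))
Add(Add(Function('E')(-8), Mul(-49, -70)), F) = Add(Add(Mul(-8, Add(-4, -8)), Mul(-49, -70)), -3375) = Add(Add(Mul(-8, -12), 3430), -3375) = Add(Add(96, 3430), -3375) = Add(3526, -3375) = 151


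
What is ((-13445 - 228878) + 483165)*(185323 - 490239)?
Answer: -73436579272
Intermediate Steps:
((-13445 - 228878) + 483165)*(185323 - 490239) = (-242323 + 483165)*(-304916) = 240842*(-304916) = -73436579272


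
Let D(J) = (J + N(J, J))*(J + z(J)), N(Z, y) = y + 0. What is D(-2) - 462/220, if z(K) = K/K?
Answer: 19/10 ≈ 1.9000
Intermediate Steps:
N(Z, y) = y
z(K) = 1
D(J) = 2*J*(1 + J) (D(J) = (J + J)*(J + 1) = (2*J)*(1 + J) = 2*J*(1 + J))
D(-2) - 462/220 = 2*(-2)*(1 - 2) - 462/220 = 2*(-2)*(-1) - 462/220 = 4 - 1*21/10 = 4 - 21/10 = 19/10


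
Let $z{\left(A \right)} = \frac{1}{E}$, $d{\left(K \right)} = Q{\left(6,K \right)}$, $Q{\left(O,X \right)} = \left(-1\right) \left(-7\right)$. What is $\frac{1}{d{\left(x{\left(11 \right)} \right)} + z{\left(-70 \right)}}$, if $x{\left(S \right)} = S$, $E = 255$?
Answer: $\frac{255}{1786} \approx 0.14278$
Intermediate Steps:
$Q{\left(O,X \right)} = 7$
$d{\left(K \right)} = 7$
$z{\left(A \right)} = \frac{1}{255}$
$\frac{1}{d{\left(x{\left(11 \right)} \right)} + z{\left(-70 \right)}} = \frac{1}{7 + \frac{1}{255}} = \frac{1}{\frac{1786}{255}} = \frac{255}{1786}$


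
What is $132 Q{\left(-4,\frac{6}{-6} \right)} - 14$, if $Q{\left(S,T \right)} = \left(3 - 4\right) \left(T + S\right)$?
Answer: $646$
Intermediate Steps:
$Q{\left(S,T \right)} = - S - T$ ($Q{\left(S,T \right)} = - (S + T) = - S - T$)
$132 Q{\left(-4,\frac{6}{-6} \right)} - 14 = 132 \left(\left(-1\right) \left(-4\right) - \frac{6}{-6}\right) - 14 = 132 \left(4 - 6 \left(- \frac{1}{6}\right)\right) - 14 = 132 \left(4 - -1\right) - 14 = 132 \left(4 + 1\right) - 14 = 132 \cdot 5 - 14 = 660 - 14 = 646$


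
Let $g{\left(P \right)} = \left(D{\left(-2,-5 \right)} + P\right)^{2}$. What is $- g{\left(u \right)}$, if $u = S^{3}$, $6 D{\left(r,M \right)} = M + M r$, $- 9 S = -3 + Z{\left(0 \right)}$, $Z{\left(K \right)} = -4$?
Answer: $- \frac{3613801}{2125764} \approx -1.7$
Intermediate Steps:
$S = \frac{7}{9}$ ($S = - \frac{-3 - 4}{9} = \left(- \frac{1}{9}\right) \left(-7\right) = \frac{7}{9} \approx 0.77778$)
$D{\left(r,M \right)} = \frac{M}{6} + \frac{M r}{6}$ ($D{\left(r,M \right)} = \frac{M + M r}{6} = \frac{M}{6} + \frac{M r}{6}$)
$u = \frac{343}{729}$ ($u = \left(\frac{7}{9}\right)^{3} = \frac{343}{729} \approx 0.47051$)
$g{\left(P \right)} = \left(\frac{5}{6} + P\right)^{2}$ ($g{\left(P \right)} = \left(\frac{1}{6} \left(-5\right) \left(1 - 2\right) + P\right)^{2} = \left(\frac{1}{6} \left(-5\right) \left(-1\right) + P\right)^{2} = \left(\frac{5}{6} + P\right)^{2}$)
$- g{\left(u \right)} = - \frac{\left(5 + 6 \cdot \frac{343}{729}\right)^{2}}{36} = - \frac{\left(5 + \frac{686}{243}\right)^{2}}{36} = - \frac{\left(\frac{1901}{243}\right)^{2}}{36} = - \frac{3613801}{36 \cdot 59049} = \left(-1\right) \frac{3613801}{2125764} = - \frac{3613801}{2125764}$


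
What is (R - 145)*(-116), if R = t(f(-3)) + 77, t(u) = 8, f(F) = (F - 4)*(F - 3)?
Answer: 6960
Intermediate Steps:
f(F) = (-4 + F)*(-3 + F)
R = 85 (R = 8 + 77 = 85)
(R - 145)*(-116) = (85 - 145)*(-116) = -60*(-116) = 6960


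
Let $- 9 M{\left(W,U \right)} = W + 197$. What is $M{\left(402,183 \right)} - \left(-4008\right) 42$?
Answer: $\frac{1514425}{9} \approx 1.6827 \cdot 10^{5}$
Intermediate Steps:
$M{\left(W,U \right)} = - \frac{197}{9} - \frac{W}{9}$ ($M{\left(W,U \right)} = - \frac{W + 197}{9} = - \frac{197 + W}{9} = - \frac{197}{9} - \frac{W}{9}$)
$M{\left(402,183 \right)} - \left(-4008\right) 42 = \left(- \frac{197}{9} - \frac{134}{3}\right) - \left(-4008\right) 42 = \left(- \frac{197}{9} - \frac{134}{3}\right) - -168336 = - \frac{599}{9} + 168336 = \frac{1514425}{9}$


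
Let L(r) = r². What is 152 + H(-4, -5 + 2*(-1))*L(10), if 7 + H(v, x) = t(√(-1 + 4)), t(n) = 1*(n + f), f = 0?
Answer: -548 + 100*√3 ≈ -374.79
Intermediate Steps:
t(n) = n (t(n) = 1*(n + 0) = 1*n = n)
H(v, x) = -7 + √3 (H(v, x) = -7 + √(-1 + 4) = -7 + √3)
152 + H(-4, -5 + 2*(-1))*L(10) = 152 + (-7 + √3)*10² = 152 + (-7 + √3)*100 = 152 + (-700 + 100*√3) = -548 + 100*√3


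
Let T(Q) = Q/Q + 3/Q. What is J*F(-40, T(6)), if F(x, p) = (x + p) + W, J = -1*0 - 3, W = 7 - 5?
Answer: 219/2 ≈ 109.50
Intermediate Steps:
W = 2
T(Q) = 1 + 3/Q
J = -3 (J = 0 - 3 = -3)
F(x, p) = 2 + p + x (F(x, p) = (x + p) + 2 = (p + x) + 2 = 2 + p + x)
J*F(-40, T(6)) = -3*(2 + (3 + 6)/6 - 40) = -3*(2 + (1/6)*9 - 40) = -3*(2 + 3/2 - 40) = -3*(-73/2) = 219/2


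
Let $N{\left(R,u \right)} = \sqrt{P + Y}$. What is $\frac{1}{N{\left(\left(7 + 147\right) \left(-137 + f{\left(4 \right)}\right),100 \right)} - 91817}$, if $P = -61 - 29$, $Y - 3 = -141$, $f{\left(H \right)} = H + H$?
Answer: $- \frac{91817}{8430361717} - \frac{2 i \sqrt{57}}{8430361717} \approx -1.0891 \cdot 10^{-5} - 1.7911 \cdot 10^{-9} i$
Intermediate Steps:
$f{\left(H \right)} = 2 H$
$Y = -138$ ($Y = 3 - 141 = -138$)
$P = -90$
$N{\left(R,u \right)} = 2 i \sqrt{57}$ ($N{\left(R,u \right)} = \sqrt{-90 - 138} = \sqrt{-228} = 2 i \sqrt{57}$)
$\frac{1}{N{\left(\left(7 + 147\right) \left(-137 + f{\left(4 \right)}\right),100 \right)} - 91817} = \frac{1}{2 i \sqrt{57} - 91817} = \frac{1}{-91817 + 2 i \sqrt{57}}$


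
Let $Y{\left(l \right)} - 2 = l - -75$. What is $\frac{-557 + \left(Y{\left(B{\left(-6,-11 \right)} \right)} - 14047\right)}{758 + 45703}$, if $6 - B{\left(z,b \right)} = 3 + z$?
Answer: $- \frac{854}{2733} \approx -0.31248$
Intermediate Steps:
$B{\left(z,b \right)} = 3 - z$ ($B{\left(z,b \right)} = 6 - \left(3 + z\right) = 3 - z$)
$Y{\left(l \right)} = 77 + l$ ($Y{\left(l \right)} = 2 + \left(l - -75\right) = 2 + \left(l + 75\right) = 2 + \left(75 + l\right) = 77 + l$)
$\frac{-557 + \left(Y{\left(B{\left(-6,-11 \right)} \right)} - 14047\right)}{758 + 45703} = \frac{-557 + \left(\left(77 + \left(3 - -6\right)\right) - 14047\right)}{758 + 45703} = \frac{-557 + \left(\left(77 + \left(3 + 6\right)\right) - 14047\right)}{46461} = \left(-557 + \left(\left(77 + 9\right) - 14047\right)\right) \frac{1}{46461} = \left(-557 + \left(86 - 14047\right)\right) \frac{1}{46461} = \left(-557 - 13961\right) \frac{1}{46461} = \left(-14518\right) \frac{1}{46461} = - \frac{854}{2733}$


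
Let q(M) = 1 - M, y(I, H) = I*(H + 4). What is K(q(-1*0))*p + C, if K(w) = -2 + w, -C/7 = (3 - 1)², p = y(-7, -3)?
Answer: -21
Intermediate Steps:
y(I, H) = I*(4 + H)
p = -7 (p = -7*(4 - 3) = -7*1 = -7)
C = -28 (C = -7*(3 - 1)² = -7*2² = -7*4 = -28)
K(q(-1*0))*p + C = (-2 + (1 - (-1)*0))*(-7) - 28 = (-2 + (1 - 1*0))*(-7) - 28 = (-2 + (1 + 0))*(-7) - 28 = (-2 + 1)*(-7) - 28 = -1*(-7) - 28 = 7 - 28 = -21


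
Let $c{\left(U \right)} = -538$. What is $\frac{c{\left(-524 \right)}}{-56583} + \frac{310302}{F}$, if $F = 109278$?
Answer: $\frac{978700535}{343515393} \approx 2.8491$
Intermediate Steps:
$\frac{c{\left(-524 \right)}}{-56583} + \frac{310302}{F} = - \frac{538}{-56583} + \frac{310302}{109278} = \left(-538\right) \left(- \frac{1}{56583}\right) + 310302 \cdot \frac{1}{109278} = \frac{538}{56583} + \frac{17239}{6071} = \frac{978700535}{343515393}$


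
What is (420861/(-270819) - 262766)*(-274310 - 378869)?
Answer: 15493938485422495/90273 ≈ 1.7163e+11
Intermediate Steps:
(420861/(-270819) - 262766)*(-274310 - 378869) = (420861*(-1/270819) - 262766)*(-653179) = (-140287/90273 - 262766)*(-653179) = -23720815405/90273*(-653179) = 15493938485422495/90273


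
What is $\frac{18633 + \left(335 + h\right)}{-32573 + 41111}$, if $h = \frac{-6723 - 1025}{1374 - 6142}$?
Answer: $\frac{151757}{68304} \approx 2.2218$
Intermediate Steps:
$h = \frac{13}{8}$ ($h = - \frac{7748}{-4768} = \left(-7748\right) \left(- \frac{1}{4768}\right) = \frac{13}{8} \approx 1.625$)
$\frac{18633 + \left(335 + h\right)}{-32573 + 41111} = \frac{18633 + \left(335 + \frac{13}{8}\right)}{-32573 + 41111} = \frac{18633 + \frac{2693}{8}}{8538} = \frac{151757}{8} \cdot \frac{1}{8538} = \frac{151757}{68304}$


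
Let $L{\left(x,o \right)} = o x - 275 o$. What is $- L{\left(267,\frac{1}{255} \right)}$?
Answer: $\frac{8}{255} \approx 0.031373$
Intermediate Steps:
$L{\left(x,o \right)} = - 275 o + o x$
$- L{\left(267,\frac{1}{255} \right)} = - \frac{-275 + 267}{255} = - \frac{-8}{255} = \left(-1\right) \left(- \frac{8}{255}\right) = \frac{8}{255}$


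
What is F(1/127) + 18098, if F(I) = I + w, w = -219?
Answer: 2270634/127 ≈ 17879.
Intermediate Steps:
F(I) = -219 + I (F(I) = I - 219 = -219 + I)
F(1/127) + 18098 = (-219 + 1/127) + 18098 = -27812/127 + 18098 = 2270634/127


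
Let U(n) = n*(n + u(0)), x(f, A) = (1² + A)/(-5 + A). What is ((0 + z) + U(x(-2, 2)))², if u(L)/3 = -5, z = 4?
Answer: 400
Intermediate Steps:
x(f, A) = (1 + A)/(-5 + A)
u(L) = -15 (u(L) = 3*(-5) = -15)
U(n) = n*(-15 + n) (U(n) = n*(n - 15) = n*(-15 + n))
((0 + z) + U(x(-2, 2)))² = ((0 + 4) + ((1 + 2)/(-5 + 2))*(-15 + (1 + 2)/(-5 + 2)))² = (4 + (3/(-3))*(-15 + 3/(-3)))² = (4 + (-⅓*3)*(-15 - ⅓*3))² = (4 - (-15 - 1))² = (4 - 1*(-16))² = (4 + 16)² = 20² = 400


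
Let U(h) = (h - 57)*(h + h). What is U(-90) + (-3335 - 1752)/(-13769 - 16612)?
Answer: 803886347/30381 ≈ 26460.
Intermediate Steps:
U(h) = 2*h*(-57 + h) (U(h) = (-57 + h)*(2*h) = 2*h*(-57 + h))
U(-90) + (-3335 - 1752)/(-13769 - 16612) = 2*(-90)*(-57 - 90) + (-3335 - 1752)/(-13769 - 16612) = 2*(-90)*(-147) - 5087/(-30381) = 26460 - 5087*(-1/30381) = 26460 + 5087/30381 = 803886347/30381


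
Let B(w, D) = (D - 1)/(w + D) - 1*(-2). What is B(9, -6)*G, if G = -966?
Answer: 322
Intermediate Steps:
B(w, D) = 2 + (-1 + D)/(D + w) (B(w, D) = (-1 + D)/(D + w) + 2 = 2 + (-1 + D)/(D + w))
B(9, -6)*G = ((-1 + 2*9 + 3*(-6))/(-6 + 9))*(-966) = ((-1 + 18 - 18)/3)*(-966) = ((⅓)*(-1))*(-966) = -⅓*(-966) = 322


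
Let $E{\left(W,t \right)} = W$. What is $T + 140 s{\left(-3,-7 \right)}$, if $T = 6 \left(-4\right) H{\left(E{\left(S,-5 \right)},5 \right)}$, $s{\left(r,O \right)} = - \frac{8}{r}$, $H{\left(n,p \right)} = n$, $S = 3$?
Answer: $\frac{904}{3} \approx 301.33$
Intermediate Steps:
$T = -72$ ($T = 6 \left(-4\right) 3 = \left(-24\right) 3 = -72$)
$T + 140 s{\left(-3,-7 \right)} = -72 + 140 \left(- \frac{8}{-3}\right) = -72 + 140 \left(\left(-8\right) \left(- \frac{1}{3}\right)\right) = -72 + 140 \cdot \frac{8}{3} = -72 + \frac{1120}{3} = \frac{904}{3}$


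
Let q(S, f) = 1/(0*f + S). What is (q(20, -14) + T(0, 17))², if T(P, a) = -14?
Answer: 77841/400 ≈ 194.60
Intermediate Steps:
q(S, f) = 1/S (q(S, f) = 1/(0 + S) = 1/S)
(q(20, -14) + T(0, 17))² = (1/20 - 14)² = (-279/20)² = 77841/400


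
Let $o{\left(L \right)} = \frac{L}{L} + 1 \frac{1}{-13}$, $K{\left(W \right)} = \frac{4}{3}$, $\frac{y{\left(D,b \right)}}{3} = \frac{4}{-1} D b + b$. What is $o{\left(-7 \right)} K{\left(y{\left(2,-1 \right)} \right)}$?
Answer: $\frac{16}{13} \approx 1.2308$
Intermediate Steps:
$y{\left(D,b \right)} = 3 b - 12 D b$ ($y{\left(D,b \right)} = 3 \left(\frac{4}{-1} D b + b\right) = 3 \left(4 \left(-1\right) D b + b\right) = 3 \left(- 4 D b + b\right) = 3 \left(b - 4 D b\right) = 3 b - 12 D b$)
$K{\left(W \right)} = \frac{4}{3}$ ($K{\left(W \right)} = 4 \cdot \frac{1}{3} = \frac{4}{3}$)
$o{\left(L \right)} = \frac{12}{13}$ ($o{\left(L \right)} = 1 + 1 \left(- \frac{1}{13}\right) = 1 - \frac{1}{13} = \frac{12}{13}$)
$o{\left(-7 \right)} K{\left(y{\left(2,-1 \right)} \right)} = \frac{12}{13} \cdot \frac{4}{3} = \frac{16}{13}$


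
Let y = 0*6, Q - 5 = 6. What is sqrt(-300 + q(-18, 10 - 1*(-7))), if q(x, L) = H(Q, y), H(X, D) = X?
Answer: 17*I ≈ 17.0*I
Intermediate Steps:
Q = 11 (Q = 5 + 6 = 11)
y = 0
q(x, L) = 11
sqrt(-300 + q(-18, 10 - 1*(-7))) = sqrt(-300 + 11) = sqrt(-289) = 17*I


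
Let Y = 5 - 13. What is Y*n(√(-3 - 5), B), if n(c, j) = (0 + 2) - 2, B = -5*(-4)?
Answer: 0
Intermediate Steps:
B = 20
n(c, j) = 0 (n(c, j) = 2 - 2 = 0)
Y = -8
Y*n(√(-3 - 5), B) = -8*0 = 0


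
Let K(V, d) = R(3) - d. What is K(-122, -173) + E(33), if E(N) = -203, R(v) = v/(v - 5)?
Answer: -63/2 ≈ -31.500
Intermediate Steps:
R(v) = v/(-5 + v)
K(V, d) = -3/2 - d (K(V, d) = 3/(-5 + 3) - d = 3/(-2) - d = 3*(-½) - d = -3/2 - d)
K(-122, -173) + E(33) = (-3/2 - 1*(-173)) - 203 = (-3/2 + 173) - 203 = 343/2 - 203 = -63/2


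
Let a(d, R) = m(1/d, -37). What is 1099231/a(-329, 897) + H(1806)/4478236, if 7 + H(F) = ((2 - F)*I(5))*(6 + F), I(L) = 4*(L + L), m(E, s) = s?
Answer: -4927453731815/165694732 ≈ -29738.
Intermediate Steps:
a(d, R) = -37
I(L) = 8*L (I(L) = 4*(2*L) = 8*L)
H(F) = -7 + (6 + F)*(80 - 40*F) (H(F) = -7 + ((2 - F)*(8*5))*(6 + F) = -7 + ((2 - F)*40)*(6 + F) = -7 + (80 - 40*F)*(6 + F) = -7 + (6 + F)*(80 - 40*F))
1099231/a(-329, 897) + H(1806)/4478236 = 1099231/(-37) + (473 - 160*1806 - 40*1806²)/4478236 = 1099231*(-1/37) + (473 - 288960 - 40*3261636)*(1/4478236) = -1099231/37 + (473 - 288960 - 130465440)*(1/4478236) = -1099231/37 - 130753927*1/4478236 = -1099231/37 - 130753927/4478236 = -4927453731815/165694732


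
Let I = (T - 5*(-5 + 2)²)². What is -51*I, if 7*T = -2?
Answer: -5124939/49 ≈ -1.0459e+5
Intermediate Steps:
T = -2/7 (T = (⅐)*(-2) = -2/7 ≈ -0.28571)
I = 100489/49 (I = (-2/7 - 5*(-5 + 2)²)² = (-2/7 - 5*(-3)²)² = (-2/7 - 5*9)² = (-2/7 - 45)² = (-317/7)² = 100489/49 ≈ 2050.8)
-51*I = -51*100489/49 = -5124939/49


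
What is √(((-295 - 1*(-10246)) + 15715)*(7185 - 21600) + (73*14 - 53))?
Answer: 3*I*√41108269 ≈ 19235.0*I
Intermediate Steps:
√(((-295 - 1*(-10246)) + 15715)*(7185 - 21600) + (73*14 - 53)) = √(((-295 + 10246) + 15715)*(-14415) + (1022 - 53)) = √((9951 + 15715)*(-14415) + 969) = √(25666*(-14415) + 969) = √(-369975390 + 969) = √(-369974421) = 3*I*√41108269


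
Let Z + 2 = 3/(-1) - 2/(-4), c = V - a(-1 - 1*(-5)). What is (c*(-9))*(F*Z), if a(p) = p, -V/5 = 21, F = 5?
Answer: -44145/2 ≈ -22073.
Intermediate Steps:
V = -105 (V = -5*21 = -105)
c = -109 (c = -105 - (-1 - 1*(-5)) = -105 - (-1 + 5) = -105 - 1*4 = -105 - 4 = -109)
Z = -9/2 (Z = -2 + (3/(-1) - 2/(-4)) = -2 + (3*(-1) - 2*(-1/4)) = -2 + (-3 + 1/2) = -2 - 5/2 = -9/2 ≈ -4.5000)
(c*(-9))*(F*Z) = (-109*(-9))*(5*(-9/2)) = 981*(-45/2) = -44145/2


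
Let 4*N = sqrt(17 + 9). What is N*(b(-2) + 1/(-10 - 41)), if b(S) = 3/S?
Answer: -155*sqrt(26)/408 ≈ -1.9371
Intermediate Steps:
N = sqrt(26)/4 (N = sqrt(17 + 9)/4 = sqrt(26)/4 ≈ 1.2748)
N*(b(-2) + 1/(-10 - 41)) = (sqrt(26)/4)*(3/(-2) + 1/(-10 - 41)) = (sqrt(26)/4)*(3*(-1/2) + 1/(-51)) = (sqrt(26)/4)*(-3/2 - 1/51) = (sqrt(26)/4)*(-155/102) = -155*sqrt(26)/408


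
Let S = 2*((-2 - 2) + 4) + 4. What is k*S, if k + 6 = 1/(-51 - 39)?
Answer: -1082/45 ≈ -24.044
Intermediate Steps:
S = 4 (S = 2*(-4 + 4) + 4 = 2*0 + 4 = 0 + 4 = 4)
k = -541/90 (k = -6 + 1/(-51 - 39) = -6 + 1/(-90) = -6 - 1/90 = -541/90 ≈ -6.0111)
k*S = -541/90*4 = -1082/45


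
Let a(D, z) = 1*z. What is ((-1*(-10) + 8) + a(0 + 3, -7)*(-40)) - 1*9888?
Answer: -9590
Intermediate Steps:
a(D, z) = z
((-1*(-10) + 8) + a(0 + 3, -7)*(-40)) - 1*9888 = ((-1*(-10) + 8) - 7*(-40)) - 1*9888 = ((10 + 8) + 280) - 9888 = (18 + 280) - 9888 = 298 - 9888 = -9590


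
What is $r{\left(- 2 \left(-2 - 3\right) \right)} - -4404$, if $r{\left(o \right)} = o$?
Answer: $4414$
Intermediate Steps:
$r{\left(- 2 \left(-2 - 3\right) \right)} - -4404 = - 2 \left(-2 - 3\right) - -4404 = \left(-2\right) \left(-5\right) + 4404 = 10 + 4404 = 4414$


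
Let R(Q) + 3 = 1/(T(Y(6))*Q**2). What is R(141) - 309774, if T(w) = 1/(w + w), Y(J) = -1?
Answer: -6158676539/19881 ≈ -3.0978e+5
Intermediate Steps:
T(w) = 1/(2*w)
R(Q) = -3 - 2/Q**2 (R(Q) = -3 + 1/(((1/2)/(-1))*Q**2) = -3 + 1/(((1/2)*(-1))*Q**2) = -3 + 1/(-Q**2/2) = -3 - 2/Q**2)
R(141) - 309774 = (-3 - 2/141**2) - 309774 = (-3 - 2*1/19881) - 309774 = (-3 - 2/19881) - 309774 = -59645/19881 - 309774 = -6158676539/19881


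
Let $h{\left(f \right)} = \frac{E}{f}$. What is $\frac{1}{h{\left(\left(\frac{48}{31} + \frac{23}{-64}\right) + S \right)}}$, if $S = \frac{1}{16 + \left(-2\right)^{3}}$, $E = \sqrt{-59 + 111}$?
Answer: $\frac{2607 \sqrt{13}}{51584} \approx 0.18222$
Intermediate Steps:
$E = 2 \sqrt{13}$ ($E = \sqrt{52} = 2 \sqrt{13} \approx 7.2111$)
$S = \frac{1}{8}$ ($S = \frac{1}{16 - 8} = \frac{1}{8} \approx 0.125$)
$h{\left(f \right)} = \frac{2 \sqrt{13}}{f}$
$\frac{1}{h{\left(\left(\frac{48}{31} + \frac{23}{-64}\right) + S \right)}} = \frac{1}{2 \sqrt{13} \frac{1}{\left(\frac{48}{31} + \frac{23}{-64}\right) + \frac{1}{8}}} = \frac{1}{2 \sqrt{13} \frac{1}{\left(48 \cdot \frac{1}{31} + 23 \left(- \frac{1}{64}\right)\right) + \frac{1}{8}}} = \frac{1}{2 \sqrt{13} \frac{1}{\left(\frac{48}{31} - \frac{23}{64}\right) + \frac{1}{8}}} = \frac{1}{2 \sqrt{13} \frac{1}{\frac{2359}{1984} + \frac{1}{8}}} = \frac{1}{2 \sqrt{13} \frac{1}{\frac{2607}{1984}}} = \frac{1}{2 \sqrt{13} \cdot \frac{1984}{2607}} = \frac{1}{\frac{3968}{2607} \sqrt{13}} = \frac{2607 \sqrt{13}}{51584}$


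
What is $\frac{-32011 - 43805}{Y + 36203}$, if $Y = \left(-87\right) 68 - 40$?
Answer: $- \frac{75816}{30247} \approx -2.5066$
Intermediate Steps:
$Y = -5956$ ($Y = -5916 - 40 = -5956$)
$\frac{-32011 - 43805}{Y + 36203} = \frac{-32011 - 43805}{-5956 + 36203} = - \frac{75816}{30247}$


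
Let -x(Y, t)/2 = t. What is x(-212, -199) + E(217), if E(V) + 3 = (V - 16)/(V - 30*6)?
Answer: 14816/37 ≈ 400.43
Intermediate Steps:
x(Y, t) = -2*t
E(V) = -3 + (-16 + V)/(-180 + V) (E(V) = -3 + (V - 16)/(V - 30*6) = -3 + (-16 + V)/(V - 180) = -3 + (-16 + V)/(-180 + V))
x(-212, -199) + E(217) = -2*(-199) + 2*(262 - 1*217)/(-180 + 217) = 398 + 2*(262 - 217)/37 = 398 + 2*(1/37)*45 = 398 + 90/37 = 14816/37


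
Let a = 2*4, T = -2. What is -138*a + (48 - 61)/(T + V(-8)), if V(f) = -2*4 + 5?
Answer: -5507/5 ≈ -1101.4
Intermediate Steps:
V(f) = -3 (V(f) = -8 + 5 = -3)
a = 8
-138*a + (48 - 61)/(T + V(-8)) = -138*8 + (48 - 61)/(-2 - 3) = -1104 - 13/(-5) = -1104 - 13*(-⅕) = -1104 + 13/5 = -5507/5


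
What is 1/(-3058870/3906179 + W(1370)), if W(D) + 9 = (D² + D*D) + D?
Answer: 3906179/14668327980949 ≈ 2.6630e-7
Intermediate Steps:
W(D) = -9 + D + 2*D² (W(D) = -9 + ((D² + D*D) + D) = -9 + ((D² + D²) + D) = -9 + (2*D² + D) = -9 + (D + 2*D²) = -9 + D + 2*D²)
1/(-3058870/3906179 + W(1370)) = 1/(-3058870/3906179 + (-9 + 1370 + 2*1370²)) = 1/(-3058870*1/3906179 + (-9 + 1370 + 2*1876900)) = 1/(-3058870/3906179 + (-9 + 1370 + 3753800)) = 1/(-3058870/3906179 + 3755161) = 1/(14668327980949/3906179) = 3906179/14668327980949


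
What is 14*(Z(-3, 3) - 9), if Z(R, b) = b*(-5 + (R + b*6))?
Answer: 294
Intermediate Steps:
Z(R, b) = b*(-5 + R + 6*b) (Z(R, b) = b*(-5 + (R + 6*b)) = b*(-5 + R + 6*b))
14*(Z(-3, 3) - 9) = 14*(3*(-5 - 3 + 6*3) - 9) = 14*(3*(-5 - 3 + 18) - 9) = 14*(3*10 - 9) = 14*(30 - 9) = 14*21 = 294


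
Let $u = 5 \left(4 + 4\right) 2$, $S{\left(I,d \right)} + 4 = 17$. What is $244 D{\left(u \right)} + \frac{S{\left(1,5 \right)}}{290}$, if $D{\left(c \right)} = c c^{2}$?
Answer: $\frac{36229120013}{290} \approx 1.2493 \cdot 10^{8}$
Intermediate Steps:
$S{\left(I,d \right)} = 13$ ($S{\left(I,d \right)} = -4 + 17 = 13$)
$u = 80$ ($u = 5 \cdot 8 \cdot 2 = 40 \cdot 2 = 80$)
$D{\left(c \right)} = c^{3}$
$244 D{\left(u \right)} + \frac{S{\left(1,5 \right)}}{290} = 244 \cdot 80^{3} + \frac{13}{290} = 244 \cdot 512000 + 13 \cdot \frac{1}{290} = 124928000 + \frac{13}{290} = \frac{36229120013}{290}$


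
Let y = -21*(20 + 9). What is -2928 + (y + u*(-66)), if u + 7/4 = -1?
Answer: -6711/2 ≈ -3355.5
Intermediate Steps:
u = -11/4 (u = -7/4 - 1 = -11/4 ≈ -2.7500)
y = -609 (y = -21*29 = -609)
-2928 + (y + u*(-66)) = -2928 + (-609 - 11/4*(-66)) = -2928 + (-609 + 363/2) = -2928 - 855/2 = -6711/2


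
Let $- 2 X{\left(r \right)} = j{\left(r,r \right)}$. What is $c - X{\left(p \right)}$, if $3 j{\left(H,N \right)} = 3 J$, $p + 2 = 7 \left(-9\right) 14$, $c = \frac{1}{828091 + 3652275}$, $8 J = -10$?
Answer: $- \frac{11200911}{17921464} \approx -0.625$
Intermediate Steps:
$J = - \frac{5}{4}$ ($J = \frac{1}{8} \left(-10\right) = - \frac{5}{4} \approx -1.25$)
$c = \frac{1}{4480366} \approx 2.232 \cdot 10^{-7}$
$p = -884$ ($p = -2 + 7 \left(-9\right) 14 = -2 - 882 = -884$)
$j{\left(H,N \right)} = - \frac{5}{4}$ ($j{\left(H,N \right)} = \frac{3 \left(- \frac{5}{4}\right)}{3} = \frac{1}{3} \left(- \frac{15}{4}\right) = - \frac{5}{4}$)
$X{\left(r \right)} = \frac{5}{8}$ ($X{\left(r \right)} = \left(- \frac{1}{2}\right) \left(- \frac{5}{4}\right) = \frac{5}{8}$)
$c - X{\left(p \right)} = \frac{1}{4480366} - \frac{5}{8} = - \frac{11200911}{17921464}$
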